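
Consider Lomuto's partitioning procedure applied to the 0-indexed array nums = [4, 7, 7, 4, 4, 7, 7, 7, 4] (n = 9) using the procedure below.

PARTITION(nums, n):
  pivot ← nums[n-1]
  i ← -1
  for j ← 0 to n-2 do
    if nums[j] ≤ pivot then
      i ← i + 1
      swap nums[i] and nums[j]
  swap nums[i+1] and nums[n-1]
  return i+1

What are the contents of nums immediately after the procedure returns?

pivot = nums[8] = 4; i = -1
j=0: nums[0]=4 ≤ 4 → i=0, swap nums[0],nums[0] (no change) → [4, 7, 7, 4, 4, 7, 7, 7, 4]
j=1: nums[1]=7 > 4 → no swap
j=2: nums[2]=7 > 4 → no swap
j=3: nums[3]=4 ≤ 4 → i=1, swap nums[1],nums[3] → [4, 4, 7, 7, 4, 7, 7, 7, 4]
j=4: nums[4]=4 ≤ 4 → i=2, swap nums[2],nums[4] → [4, 4, 4, 7, 7, 7, 7, 7, 4]
j=5: nums[5]=7 > 4 → no swap
j=6: nums[6]=7 > 4 → no swap
j=7: nums[7]=7 > 4 → no swap
final swap nums[3],nums[8] → [4, 4, 4, 4, 7, 7, 7, 7, 7]; return 3

[4, 4, 4, 4, 7, 7, 7, 7, 7]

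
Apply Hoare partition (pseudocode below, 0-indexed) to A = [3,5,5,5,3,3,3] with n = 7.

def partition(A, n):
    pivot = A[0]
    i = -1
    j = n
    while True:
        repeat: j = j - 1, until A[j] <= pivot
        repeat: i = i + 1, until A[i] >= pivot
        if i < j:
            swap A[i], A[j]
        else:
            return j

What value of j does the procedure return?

2

pivot = A[0] = 3; i = -1, j = 7
j→6 (A[6]=3≤3), i→0 (A[0]=3≥3); i<j, swap → [3,5,5,5,3,3,3]
j→5 (A[5]=3≤3), i→1 (A[1]=5≥3); i<j, swap → [3,3,5,5,3,5,3]
j→4 (A[4]=3≤3), i→2 (A[2]=5≥3); i<j, swap → [3,3,3,5,5,5,3]
j→2, i→3; i≥j, return j=2. A = [3,3,3,5,5,5,3]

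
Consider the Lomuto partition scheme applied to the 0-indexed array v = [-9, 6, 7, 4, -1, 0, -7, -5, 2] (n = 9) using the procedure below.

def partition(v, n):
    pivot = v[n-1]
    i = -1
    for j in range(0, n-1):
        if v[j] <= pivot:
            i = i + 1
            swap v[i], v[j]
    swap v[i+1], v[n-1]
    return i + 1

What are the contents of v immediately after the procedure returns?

pivot=2, i=-1
j=0: -9≤2, i=0, swap(0,0) ⇒ [-9, 6, 7, 4, -1, 0, -7, -5, 2]
j=1: 6>2, skip
j=2: 7>2, skip
j=3: 4>2, skip
j=4: -1≤2, i=1, swap(1,4) ⇒ [-9, -1, 7, 4, 6, 0, -7, -5, 2]
j=5: 0≤2, i=2, swap(2,5) ⇒ [-9, -1, 0, 4, 6, 7, -7, -5, 2]
j=6: -7≤2, i=3, swap(3,6) ⇒ [-9, -1, 0, -7, 6, 7, 4, -5, 2]
j=7: -5≤2, i=4, swap(4,7) ⇒ [-9, -1, 0, -7, -5, 7, 4, 6, 2]
swap(5,8) ⇒ [-9, -1, 0, -7, -5, 2, 4, 6, 7]; return 5

[-9, -1, 0, -7, -5, 2, 4, 6, 7]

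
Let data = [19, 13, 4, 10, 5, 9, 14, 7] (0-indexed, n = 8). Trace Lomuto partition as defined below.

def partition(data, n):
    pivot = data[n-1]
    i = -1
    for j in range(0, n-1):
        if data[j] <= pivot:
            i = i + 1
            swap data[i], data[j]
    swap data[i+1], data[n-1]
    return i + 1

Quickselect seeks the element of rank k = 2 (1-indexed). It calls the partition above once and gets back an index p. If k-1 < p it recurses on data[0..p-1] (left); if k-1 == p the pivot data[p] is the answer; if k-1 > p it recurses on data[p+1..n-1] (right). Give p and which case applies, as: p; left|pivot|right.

2; left

pivot=7, i=-1
j=0: 19>7, skip
j=1: 13>7, skip
j=2: 4≤7, i=0, swap(0,2) ⇒ [4, 13, 19, 10, 5, 9, 14, 7]
j=3: 10>7, skip
j=4: 5≤7, i=1, swap(1,4) ⇒ [4, 5, 19, 10, 13, 9, 14, 7]
j=5: 9>7, skip
j=6: 14>7, skip
swap(2,7) ⇒ [4, 5, 7, 10, 13, 9, 14, 19]; return 2
p = 2; k-1 = 1 < 2 ⇒ left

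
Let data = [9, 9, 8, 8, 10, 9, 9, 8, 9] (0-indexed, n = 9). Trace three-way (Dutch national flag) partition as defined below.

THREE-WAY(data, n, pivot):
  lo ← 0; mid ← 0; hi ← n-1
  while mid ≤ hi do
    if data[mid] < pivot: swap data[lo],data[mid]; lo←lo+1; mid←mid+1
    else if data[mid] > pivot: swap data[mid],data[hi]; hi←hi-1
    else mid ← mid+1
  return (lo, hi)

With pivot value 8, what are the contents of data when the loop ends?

[8, 8, 8, 10, 9, 9, 9, 9, 9]

lo=0 mid=0 hi=8
9>8: swap(0,8), hi=7 ⇒ [9, 9, 8, 8, 10, 9, 9, 8, 9]
9>8: swap(0,7), hi=6 ⇒ [8, 9, 8, 8, 10, 9, 9, 9, 9]
8=8: mid=1
9>8: swap(1,6), hi=5 ⇒ [8, 9, 8, 8, 10, 9, 9, 9, 9]
9>8: swap(1,5), hi=4 ⇒ [8, 9, 8, 8, 10, 9, 9, 9, 9]
9>8: swap(1,4), hi=3 ⇒ [8, 10, 8, 8, 9, 9, 9, 9, 9]
10>8: swap(1,3), hi=2 ⇒ [8, 8, 8, 10, 9, 9, 9, 9, 9]
8=8: mid=2
8=8: mid=3
done. lo=0 hi=2; data=[8, 8, 8, 10, 9, 9, 9, 9, 9]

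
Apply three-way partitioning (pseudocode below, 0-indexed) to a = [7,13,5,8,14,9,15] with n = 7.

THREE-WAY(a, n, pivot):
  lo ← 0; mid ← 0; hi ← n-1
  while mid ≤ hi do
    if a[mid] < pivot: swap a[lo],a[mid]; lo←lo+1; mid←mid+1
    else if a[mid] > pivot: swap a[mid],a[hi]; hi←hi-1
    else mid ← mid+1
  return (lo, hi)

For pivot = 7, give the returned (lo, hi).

pivot = 7; lo=0, mid=0, hi=6
a[mid]=7=7: mid=1
a[mid]=13>7: swap a[1],a[6]; hi=5 → [7,15,5,8,14,9,13]
a[mid]=15>7: swap a[1],a[5]; hi=4 → [7,9,5,8,14,15,13]
a[mid]=9>7: swap a[1],a[4]; hi=3 → [7,14,5,8,9,15,13]
a[mid]=14>7: swap a[1],a[3]; hi=2 → [7,8,5,14,9,15,13]
a[mid]=8>7: swap a[1],a[2]; hi=1 → [7,5,8,14,9,15,13]
a[mid]=5<7: swap a[0],a[1]; lo=1,mid=2 → [5,7,8,14,9,15,13]
end: lo=1, hi=1; a = [5,7,8,14,9,15,13]

(1, 1)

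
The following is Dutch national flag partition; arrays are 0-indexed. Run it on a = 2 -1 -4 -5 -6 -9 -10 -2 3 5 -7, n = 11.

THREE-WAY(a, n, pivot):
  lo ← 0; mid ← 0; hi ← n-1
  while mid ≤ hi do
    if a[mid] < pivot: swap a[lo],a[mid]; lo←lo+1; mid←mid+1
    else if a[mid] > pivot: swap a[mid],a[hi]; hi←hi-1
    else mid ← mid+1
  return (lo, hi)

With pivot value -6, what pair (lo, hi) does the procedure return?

(3, 3)

lo=0 mid=0 hi=10
2>-6: swap(0,10), hi=9 ⇒ -7 -1 -4 -5 -6 -9 -10 -2 3 5 2
-7<-6: swap(0,0), lo=1 mid=1 ⇒ -7 -1 -4 -5 -6 -9 -10 -2 3 5 2
-1>-6: swap(1,9), hi=8 ⇒ -7 5 -4 -5 -6 -9 -10 -2 3 -1 2
5>-6: swap(1,8), hi=7 ⇒ -7 3 -4 -5 -6 -9 -10 -2 5 -1 2
3>-6: swap(1,7), hi=6 ⇒ -7 -2 -4 -5 -6 -9 -10 3 5 -1 2
-2>-6: swap(1,6), hi=5 ⇒ -7 -10 -4 -5 -6 -9 -2 3 5 -1 2
-10<-6: swap(1,1), lo=2 mid=2 ⇒ -7 -10 -4 -5 -6 -9 -2 3 5 -1 2
-4>-6: swap(2,5), hi=4 ⇒ -7 -10 -9 -5 -6 -4 -2 3 5 -1 2
-9<-6: swap(2,2), lo=3 mid=3 ⇒ -7 -10 -9 -5 -6 -4 -2 3 5 -1 2
-5>-6: swap(3,4), hi=3 ⇒ -7 -10 -9 -6 -5 -4 -2 3 5 -1 2
-6=-6: mid=4
done. lo=3 hi=3; a=-7 -10 -9 -6 -5 -4 -2 3 5 -1 2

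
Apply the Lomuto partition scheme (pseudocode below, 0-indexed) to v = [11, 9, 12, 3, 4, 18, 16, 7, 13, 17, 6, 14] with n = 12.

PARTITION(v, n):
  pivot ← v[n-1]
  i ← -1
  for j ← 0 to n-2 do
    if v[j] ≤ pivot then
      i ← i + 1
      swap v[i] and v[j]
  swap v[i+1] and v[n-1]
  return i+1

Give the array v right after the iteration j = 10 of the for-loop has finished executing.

pivot = v[11] = 14; i = -1
j=0: v[0]=11 ≤ 14 → i=0, swap v[0],v[0] (no change) → [11, 9, 12, 3, 4, 18, 16, 7, 13, 17, 6, 14]
j=1: v[1]=9 ≤ 14 → i=1, swap v[1],v[1] (no change) → [11, 9, 12, 3, 4, 18, 16, 7, 13, 17, 6, 14]
j=2: v[2]=12 ≤ 14 → i=2, swap v[2],v[2] (no change) → [11, 9, 12, 3, 4, 18, 16, 7, 13, 17, 6, 14]
j=3: v[3]=3 ≤ 14 → i=3, swap v[3],v[3] (no change) → [11, 9, 12, 3, 4, 18, 16, 7, 13, 17, 6, 14]
j=4: v[4]=4 ≤ 14 → i=4, swap v[4],v[4] (no change) → [11, 9, 12, 3, 4, 18, 16, 7, 13, 17, 6, 14]
j=5: v[5]=18 > 14 → no swap
j=6: v[6]=16 > 14 → no swap
j=7: v[7]=7 ≤ 14 → i=5, swap v[5],v[7] → [11, 9, 12, 3, 4, 7, 16, 18, 13, 17, 6, 14]
j=8: v[8]=13 ≤ 14 → i=6, swap v[6],v[8] → [11, 9, 12, 3, 4, 7, 13, 18, 16, 17, 6, 14]
j=9: v[9]=17 > 14 → no swap
j=10: v[10]=6 ≤ 14 → i=7, swap v[7],v[10] → [11, 9, 12, 3, 4, 7, 13, 6, 16, 17, 18, 14]
(after j=10) v = [11, 9, 12, 3, 4, 7, 13, 6, 16, 17, 18, 14]

[11, 9, 12, 3, 4, 7, 13, 6, 16, 17, 18, 14]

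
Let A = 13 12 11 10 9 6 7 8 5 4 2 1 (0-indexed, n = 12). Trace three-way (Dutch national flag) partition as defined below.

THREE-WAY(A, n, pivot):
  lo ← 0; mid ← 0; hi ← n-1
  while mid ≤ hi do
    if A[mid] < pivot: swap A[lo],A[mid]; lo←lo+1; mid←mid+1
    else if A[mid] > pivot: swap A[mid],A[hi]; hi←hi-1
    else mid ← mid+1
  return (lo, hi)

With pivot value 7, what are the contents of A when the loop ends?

1 2 4 5 6 7 8 9 10 11 12 13

pivot = 7; lo=0, mid=0, hi=11
A[mid]=13>7: swap A[0],A[11]; hi=10 → 1 12 11 10 9 6 7 8 5 4 2 13
A[mid]=1<7: swap A[0],A[0]; lo=1,mid=1 → 1 12 11 10 9 6 7 8 5 4 2 13
A[mid]=12>7: swap A[1],A[10]; hi=9 → 1 2 11 10 9 6 7 8 5 4 12 13
A[mid]=2<7: swap A[1],A[1]; lo=2,mid=2 → 1 2 11 10 9 6 7 8 5 4 12 13
A[mid]=11>7: swap A[2],A[9]; hi=8 → 1 2 4 10 9 6 7 8 5 11 12 13
A[mid]=4<7: swap A[2],A[2]; lo=3,mid=3 → 1 2 4 10 9 6 7 8 5 11 12 13
A[mid]=10>7: swap A[3],A[8]; hi=7 → 1 2 4 5 9 6 7 8 10 11 12 13
A[mid]=5<7: swap A[3],A[3]; lo=4,mid=4 → 1 2 4 5 9 6 7 8 10 11 12 13
A[mid]=9>7: swap A[4],A[7]; hi=6 → 1 2 4 5 8 6 7 9 10 11 12 13
A[mid]=8>7: swap A[4],A[6]; hi=5 → 1 2 4 5 7 6 8 9 10 11 12 13
A[mid]=7=7: mid=5
A[mid]=6<7: swap A[4],A[5]; lo=5,mid=6 → 1 2 4 5 6 7 8 9 10 11 12 13
end: lo=5, hi=5; A = 1 2 4 5 6 7 8 9 10 11 12 13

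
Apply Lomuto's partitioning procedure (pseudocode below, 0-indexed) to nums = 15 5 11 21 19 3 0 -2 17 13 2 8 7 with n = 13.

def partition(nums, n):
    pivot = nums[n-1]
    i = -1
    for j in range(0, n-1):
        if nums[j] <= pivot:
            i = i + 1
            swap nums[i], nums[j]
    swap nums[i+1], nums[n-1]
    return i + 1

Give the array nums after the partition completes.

5 3 0 -2 2 7 11 21 17 13 19 8 15

pivot=7, i=-1
j=0: 15>7, skip
j=1: 5≤7, i=0, swap(0,1) ⇒ 5 15 11 21 19 3 0 -2 17 13 2 8 7
j=2: 11>7, skip
j=3: 21>7, skip
j=4: 19>7, skip
j=5: 3≤7, i=1, swap(1,5) ⇒ 5 3 11 21 19 15 0 -2 17 13 2 8 7
j=6: 0≤7, i=2, swap(2,6) ⇒ 5 3 0 21 19 15 11 -2 17 13 2 8 7
j=7: -2≤7, i=3, swap(3,7) ⇒ 5 3 0 -2 19 15 11 21 17 13 2 8 7
j=8: 17>7, skip
j=9: 13>7, skip
j=10: 2≤7, i=4, swap(4,10) ⇒ 5 3 0 -2 2 15 11 21 17 13 19 8 7
j=11: 8>7, skip
swap(5,12) ⇒ 5 3 0 -2 2 7 11 21 17 13 19 8 15; return 5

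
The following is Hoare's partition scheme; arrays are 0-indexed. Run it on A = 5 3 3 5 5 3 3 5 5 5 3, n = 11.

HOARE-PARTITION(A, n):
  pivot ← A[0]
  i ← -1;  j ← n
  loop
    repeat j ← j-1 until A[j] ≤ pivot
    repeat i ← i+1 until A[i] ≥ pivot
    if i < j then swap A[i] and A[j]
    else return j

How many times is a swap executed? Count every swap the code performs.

pivot = A[0] = 5; i = -1, j = 11
j→10 (A[10]=3≤5), i→0 (A[0]=5≥5); i<j, swap → 3 3 3 5 5 3 3 5 5 5 5
j→9 (A[9]=5≤5), i→3 (A[3]=5≥5); i<j, swap → 3 3 3 5 5 3 3 5 5 5 5
j→8 (A[8]=5≤5), i→4 (A[4]=5≥5); i<j, swap → 3 3 3 5 5 3 3 5 5 5 5
j→7, i→7; i≥j, return j=7. A = 3 3 3 5 5 3 3 5 5 5 5

3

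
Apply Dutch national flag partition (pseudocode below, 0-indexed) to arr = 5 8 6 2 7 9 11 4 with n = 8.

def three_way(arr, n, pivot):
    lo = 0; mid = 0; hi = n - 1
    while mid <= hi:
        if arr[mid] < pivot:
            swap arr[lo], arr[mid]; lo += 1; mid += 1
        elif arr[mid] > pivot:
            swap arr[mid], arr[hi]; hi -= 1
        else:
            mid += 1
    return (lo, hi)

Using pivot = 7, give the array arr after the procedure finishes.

pivot = 7; lo=0, mid=0, hi=7
arr[mid]=5<7: swap arr[0],arr[0]; lo=1,mid=1 → 5 8 6 2 7 9 11 4
arr[mid]=8>7: swap arr[1],arr[7]; hi=6 → 5 4 6 2 7 9 11 8
arr[mid]=4<7: swap arr[1],arr[1]; lo=2,mid=2 → 5 4 6 2 7 9 11 8
arr[mid]=6<7: swap arr[2],arr[2]; lo=3,mid=3 → 5 4 6 2 7 9 11 8
arr[mid]=2<7: swap arr[3],arr[3]; lo=4,mid=4 → 5 4 6 2 7 9 11 8
arr[mid]=7=7: mid=5
arr[mid]=9>7: swap arr[5],arr[6]; hi=5 → 5 4 6 2 7 11 9 8
arr[mid]=11>7: swap arr[5],arr[5]; hi=4 → 5 4 6 2 7 11 9 8
end: lo=4, hi=4; arr = 5 4 6 2 7 11 9 8

5 4 6 2 7 11 9 8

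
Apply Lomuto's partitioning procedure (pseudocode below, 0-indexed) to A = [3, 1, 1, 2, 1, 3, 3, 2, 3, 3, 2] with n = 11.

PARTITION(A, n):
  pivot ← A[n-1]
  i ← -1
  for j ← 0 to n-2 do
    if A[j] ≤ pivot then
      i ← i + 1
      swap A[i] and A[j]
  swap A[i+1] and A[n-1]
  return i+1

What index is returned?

pivot=2, i=-1
j=0: 3>2, skip
j=1: 1≤2, i=0, swap(0,1) ⇒ [1, 3, 1, 2, 1, 3, 3, 2, 3, 3, 2]
j=2: 1≤2, i=1, swap(1,2) ⇒ [1, 1, 3, 2, 1, 3, 3, 2, 3, 3, 2]
j=3: 2≤2, i=2, swap(2,3) ⇒ [1, 1, 2, 3, 1, 3, 3, 2, 3, 3, 2]
j=4: 1≤2, i=3, swap(3,4) ⇒ [1, 1, 2, 1, 3, 3, 3, 2, 3, 3, 2]
j=5: 3>2, skip
j=6: 3>2, skip
j=7: 2≤2, i=4, swap(4,7) ⇒ [1, 1, 2, 1, 2, 3, 3, 3, 3, 3, 2]
j=8: 3>2, skip
j=9: 3>2, skip
swap(5,10) ⇒ [1, 1, 2, 1, 2, 2, 3, 3, 3, 3, 3]; return 5

5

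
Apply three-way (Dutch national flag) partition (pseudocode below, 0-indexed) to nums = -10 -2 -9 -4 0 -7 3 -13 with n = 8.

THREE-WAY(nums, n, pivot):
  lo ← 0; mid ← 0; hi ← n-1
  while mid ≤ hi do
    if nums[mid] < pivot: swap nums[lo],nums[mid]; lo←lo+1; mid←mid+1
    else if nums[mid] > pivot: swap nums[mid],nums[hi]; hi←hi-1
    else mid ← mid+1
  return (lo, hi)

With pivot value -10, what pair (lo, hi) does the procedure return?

lo=0 mid=0 hi=7
-10=-10: mid=1
-2>-10: swap(1,7), hi=6 ⇒ -10 -13 -9 -4 0 -7 3 -2
-13<-10: swap(0,1), lo=1 mid=2 ⇒ -13 -10 -9 -4 0 -7 3 -2
-9>-10: swap(2,6), hi=5 ⇒ -13 -10 3 -4 0 -7 -9 -2
3>-10: swap(2,5), hi=4 ⇒ -13 -10 -7 -4 0 3 -9 -2
-7>-10: swap(2,4), hi=3 ⇒ -13 -10 0 -4 -7 3 -9 -2
0>-10: swap(2,3), hi=2 ⇒ -13 -10 -4 0 -7 3 -9 -2
-4>-10: swap(2,2), hi=1 ⇒ -13 -10 -4 0 -7 3 -9 -2
done. lo=1 hi=1; nums=-13 -10 -4 0 -7 3 -9 -2

(1, 1)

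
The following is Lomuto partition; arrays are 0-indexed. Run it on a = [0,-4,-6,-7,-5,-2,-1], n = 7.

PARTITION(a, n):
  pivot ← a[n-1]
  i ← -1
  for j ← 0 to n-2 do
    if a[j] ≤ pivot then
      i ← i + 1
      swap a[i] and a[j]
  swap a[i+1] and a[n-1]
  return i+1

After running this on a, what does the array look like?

[-4,-6,-7,-5,-2,-1,0]

pivot = a[6] = -1; i = -1
j=0: a[0]=0 > -1 → no swap
j=1: a[1]=-4 ≤ -1 → i=0, swap a[0],a[1] → [-4,0,-6,-7,-5,-2,-1]
j=2: a[2]=-6 ≤ -1 → i=1, swap a[1],a[2] → [-4,-6,0,-7,-5,-2,-1]
j=3: a[3]=-7 ≤ -1 → i=2, swap a[2],a[3] → [-4,-6,-7,0,-5,-2,-1]
j=4: a[4]=-5 ≤ -1 → i=3, swap a[3],a[4] → [-4,-6,-7,-5,0,-2,-1]
j=5: a[5]=-2 ≤ -1 → i=4, swap a[4],a[5] → [-4,-6,-7,-5,-2,0,-1]
final swap a[5],a[6] → [-4,-6,-7,-5,-2,-1,0]; return 5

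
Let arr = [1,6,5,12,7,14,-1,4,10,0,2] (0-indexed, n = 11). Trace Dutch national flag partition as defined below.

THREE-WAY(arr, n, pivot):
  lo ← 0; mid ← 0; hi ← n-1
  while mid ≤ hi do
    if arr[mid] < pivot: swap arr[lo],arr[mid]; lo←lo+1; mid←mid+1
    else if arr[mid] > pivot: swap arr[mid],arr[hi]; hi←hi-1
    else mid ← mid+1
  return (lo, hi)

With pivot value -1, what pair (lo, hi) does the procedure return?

pivot = -1; lo=0, mid=0, hi=10
arr[mid]=1>-1: swap arr[0],arr[10]; hi=9 → [2,6,5,12,7,14,-1,4,10,0,1]
arr[mid]=2>-1: swap arr[0],arr[9]; hi=8 → [0,6,5,12,7,14,-1,4,10,2,1]
arr[mid]=0>-1: swap arr[0],arr[8]; hi=7 → [10,6,5,12,7,14,-1,4,0,2,1]
arr[mid]=10>-1: swap arr[0],arr[7]; hi=6 → [4,6,5,12,7,14,-1,10,0,2,1]
arr[mid]=4>-1: swap arr[0],arr[6]; hi=5 → [-1,6,5,12,7,14,4,10,0,2,1]
arr[mid]=-1=-1: mid=1
arr[mid]=6>-1: swap arr[1],arr[5]; hi=4 → [-1,14,5,12,7,6,4,10,0,2,1]
arr[mid]=14>-1: swap arr[1],arr[4]; hi=3 → [-1,7,5,12,14,6,4,10,0,2,1]
arr[mid]=7>-1: swap arr[1],arr[3]; hi=2 → [-1,12,5,7,14,6,4,10,0,2,1]
arr[mid]=12>-1: swap arr[1],arr[2]; hi=1 → [-1,5,12,7,14,6,4,10,0,2,1]
arr[mid]=5>-1: swap arr[1],arr[1]; hi=0 → [-1,5,12,7,14,6,4,10,0,2,1]
end: lo=0, hi=0; arr = [-1,5,12,7,14,6,4,10,0,2,1]

(0, 0)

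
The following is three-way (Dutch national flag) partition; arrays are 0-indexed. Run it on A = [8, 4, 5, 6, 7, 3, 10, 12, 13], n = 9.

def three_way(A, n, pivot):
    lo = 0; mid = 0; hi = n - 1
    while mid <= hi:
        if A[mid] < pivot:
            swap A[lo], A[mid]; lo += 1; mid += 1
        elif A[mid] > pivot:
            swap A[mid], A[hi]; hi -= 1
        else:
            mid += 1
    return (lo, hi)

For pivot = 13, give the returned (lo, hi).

(8, 8)

pivot = 13; lo=0, mid=0, hi=8
A[mid]=8<13: swap A[0],A[0]; lo=1,mid=1 → [8, 4, 5, 6, 7, 3, 10, 12, 13]
A[mid]=4<13: swap A[1],A[1]; lo=2,mid=2 → [8, 4, 5, 6, 7, 3, 10, 12, 13]
A[mid]=5<13: swap A[2],A[2]; lo=3,mid=3 → [8, 4, 5, 6, 7, 3, 10, 12, 13]
A[mid]=6<13: swap A[3],A[3]; lo=4,mid=4 → [8, 4, 5, 6, 7, 3, 10, 12, 13]
A[mid]=7<13: swap A[4],A[4]; lo=5,mid=5 → [8, 4, 5, 6, 7, 3, 10, 12, 13]
A[mid]=3<13: swap A[5],A[5]; lo=6,mid=6 → [8, 4, 5, 6, 7, 3, 10, 12, 13]
A[mid]=10<13: swap A[6],A[6]; lo=7,mid=7 → [8, 4, 5, 6, 7, 3, 10, 12, 13]
A[mid]=12<13: swap A[7],A[7]; lo=8,mid=8 → [8, 4, 5, 6, 7, 3, 10, 12, 13]
A[mid]=13=13: mid=9
end: lo=8, hi=8; A = [8, 4, 5, 6, 7, 3, 10, 12, 13]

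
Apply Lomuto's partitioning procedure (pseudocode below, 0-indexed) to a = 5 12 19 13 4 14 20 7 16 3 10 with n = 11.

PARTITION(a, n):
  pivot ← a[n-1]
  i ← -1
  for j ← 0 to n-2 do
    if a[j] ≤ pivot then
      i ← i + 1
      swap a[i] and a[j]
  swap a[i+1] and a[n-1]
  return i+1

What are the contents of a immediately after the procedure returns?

pivot=10, i=-1
j=0: 5≤10, i=0, swap(0,0) ⇒ 5 12 19 13 4 14 20 7 16 3 10
j=1: 12>10, skip
j=2: 19>10, skip
j=3: 13>10, skip
j=4: 4≤10, i=1, swap(1,4) ⇒ 5 4 19 13 12 14 20 7 16 3 10
j=5: 14>10, skip
j=6: 20>10, skip
j=7: 7≤10, i=2, swap(2,7) ⇒ 5 4 7 13 12 14 20 19 16 3 10
j=8: 16>10, skip
j=9: 3≤10, i=3, swap(3,9) ⇒ 5 4 7 3 12 14 20 19 16 13 10
swap(4,10) ⇒ 5 4 7 3 10 14 20 19 16 13 12; return 4

5 4 7 3 10 14 20 19 16 13 12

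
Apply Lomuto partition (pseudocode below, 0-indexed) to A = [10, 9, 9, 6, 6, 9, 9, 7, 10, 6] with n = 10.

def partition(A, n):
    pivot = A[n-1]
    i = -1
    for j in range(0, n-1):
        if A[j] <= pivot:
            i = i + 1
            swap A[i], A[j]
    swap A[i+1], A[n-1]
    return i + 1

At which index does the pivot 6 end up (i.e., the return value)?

2

pivot=6, i=-1
j=0: 10>6, skip
j=1: 9>6, skip
j=2: 9>6, skip
j=3: 6≤6, i=0, swap(0,3) ⇒ [6, 9, 9, 10, 6, 9, 9, 7, 10, 6]
j=4: 6≤6, i=1, swap(1,4) ⇒ [6, 6, 9, 10, 9, 9, 9, 7, 10, 6]
j=5: 9>6, skip
j=6: 9>6, skip
j=7: 7>6, skip
j=8: 10>6, skip
swap(2,9) ⇒ [6, 6, 6, 10, 9, 9, 9, 7, 10, 9]; return 2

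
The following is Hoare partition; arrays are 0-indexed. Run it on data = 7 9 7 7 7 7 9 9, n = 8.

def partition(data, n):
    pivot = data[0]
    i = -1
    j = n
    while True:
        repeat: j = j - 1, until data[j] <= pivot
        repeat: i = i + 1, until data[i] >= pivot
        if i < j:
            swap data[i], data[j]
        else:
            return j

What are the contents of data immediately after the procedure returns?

7 7 7 7 9 7 9 9

pivot = data[0] = 7; i = -1, j = 8
j→5 (data[5]=7≤7), i→0 (data[0]=7≥7); i<j, swap → 7 9 7 7 7 7 9 9
j→4 (data[4]=7≤7), i→1 (data[1]=9≥7); i<j, swap → 7 7 7 7 9 7 9 9
j→3 (data[3]=7≤7), i→2 (data[2]=7≥7); i<j, swap → 7 7 7 7 9 7 9 9
j→2, i→3; i≥j, return j=2. data = 7 7 7 7 9 7 9 9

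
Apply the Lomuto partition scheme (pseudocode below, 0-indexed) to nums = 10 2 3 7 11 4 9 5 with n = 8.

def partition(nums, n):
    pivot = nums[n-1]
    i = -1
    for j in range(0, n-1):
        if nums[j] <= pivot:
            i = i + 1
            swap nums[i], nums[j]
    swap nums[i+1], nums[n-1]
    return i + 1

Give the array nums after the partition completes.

pivot = nums[7] = 5; i = -1
j=0: nums[0]=10 > 5 → no swap
j=1: nums[1]=2 ≤ 5 → i=0, swap nums[0],nums[1] → 2 10 3 7 11 4 9 5
j=2: nums[2]=3 ≤ 5 → i=1, swap nums[1],nums[2] → 2 3 10 7 11 4 9 5
j=3: nums[3]=7 > 5 → no swap
j=4: nums[4]=11 > 5 → no swap
j=5: nums[5]=4 ≤ 5 → i=2, swap nums[2],nums[5] → 2 3 4 7 11 10 9 5
j=6: nums[6]=9 > 5 → no swap
final swap nums[3],nums[7] → 2 3 4 5 11 10 9 7; return 3

2 3 4 5 11 10 9 7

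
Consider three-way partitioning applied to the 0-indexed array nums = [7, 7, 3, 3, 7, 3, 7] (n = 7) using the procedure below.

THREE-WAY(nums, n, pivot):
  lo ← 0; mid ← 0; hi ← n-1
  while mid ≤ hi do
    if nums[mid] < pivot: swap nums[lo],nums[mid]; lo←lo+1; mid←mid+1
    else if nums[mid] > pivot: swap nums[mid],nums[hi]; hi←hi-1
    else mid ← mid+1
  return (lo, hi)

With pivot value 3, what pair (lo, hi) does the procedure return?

lo=0 mid=0 hi=6
7>3: swap(0,6), hi=5 ⇒ [7, 7, 3, 3, 7, 3, 7]
7>3: swap(0,5), hi=4 ⇒ [3, 7, 3, 3, 7, 7, 7]
3=3: mid=1
7>3: swap(1,4), hi=3 ⇒ [3, 7, 3, 3, 7, 7, 7]
7>3: swap(1,3), hi=2 ⇒ [3, 3, 3, 7, 7, 7, 7]
3=3: mid=2
3=3: mid=3
done. lo=0 hi=2; nums=[3, 3, 3, 7, 7, 7, 7]

(0, 2)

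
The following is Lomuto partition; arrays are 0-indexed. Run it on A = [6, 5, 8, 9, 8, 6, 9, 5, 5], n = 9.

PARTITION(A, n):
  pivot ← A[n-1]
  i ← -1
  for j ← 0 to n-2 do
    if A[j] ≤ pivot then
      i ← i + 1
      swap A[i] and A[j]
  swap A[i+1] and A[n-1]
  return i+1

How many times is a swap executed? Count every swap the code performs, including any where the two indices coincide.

pivot = A[8] = 5; i = -1
j=0: A[0]=6 > 5 → no swap
j=1: A[1]=5 ≤ 5 → i=0, swap A[0],A[1] → [5, 6, 8, 9, 8, 6, 9, 5, 5]
j=2: A[2]=8 > 5 → no swap
j=3: A[3]=9 > 5 → no swap
j=4: A[4]=8 > 5 → no swap
j=5: A[5]=6 > 5 → no swap
j=6: A[6]=9 > 5 → no swap
j=7: A[7]=5 ≤ 5 → i=1, swap A[1],A[7] → [5, 5, 8, 9, 8, 6, 9, 6, 5]
final swap A[2],A[8] → [5, 5, 5, 9, 8, 6, 9, 6, 8]; return 2

3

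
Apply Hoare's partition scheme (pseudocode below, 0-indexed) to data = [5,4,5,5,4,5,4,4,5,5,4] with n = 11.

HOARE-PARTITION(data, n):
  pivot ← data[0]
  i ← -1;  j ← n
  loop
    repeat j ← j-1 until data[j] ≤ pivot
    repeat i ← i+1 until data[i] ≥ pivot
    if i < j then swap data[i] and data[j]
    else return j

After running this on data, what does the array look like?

[4,4,5,5,4,4,4,5,5,5,5]

pivot=5
j stops at 10 (4), i stops at 0 (5); swap ⇒ [4,4,5,5,4,5,4,4,5,5,5]
j stops at 9 (5), i stops at 2 (5); swap ⇒ [4,4,5,5,4,5,4,4,5,5,5]
j stops at 8 (5), i stops at 3 (5); swap ⇒ [4,4,5,5,4,5,4,4,5,5,5]
j stops at 7 (4), i stops at 5 (5); swap ⇒ [4,4,5,5,4,4,4,5,5,5,5]
j stops at 6, i stops at 7; i≥j ⇒ return 6. data=[4,4,5,5,4,4,4,5,5,5,5]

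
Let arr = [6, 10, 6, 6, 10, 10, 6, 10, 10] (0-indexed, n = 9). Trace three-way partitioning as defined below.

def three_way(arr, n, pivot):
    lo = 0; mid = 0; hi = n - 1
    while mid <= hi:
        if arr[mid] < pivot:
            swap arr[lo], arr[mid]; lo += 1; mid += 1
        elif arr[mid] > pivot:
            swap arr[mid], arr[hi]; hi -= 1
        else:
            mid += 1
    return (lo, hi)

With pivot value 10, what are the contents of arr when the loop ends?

[6, 6, 6, 6, 10, 10, 10, 10, 10]

lo=0 mid=0 hi=8
6<10: swap(0,0), lo=1 mid=1 ⇒ [6, 10, 6, 6, 10, 10, 6, 10, 10]
10=10: mid=2
6<10: swap(1,2), lo=2 mid=3 ⇒ [6, 6, 10, 6, 10, 10, 6, 10, 10]
6<10: swap(2,3), lo=3 mid=4 ⇒ [6, 6, 6, 10, 10, 10, 6, 10, 10]
10=10: mid=5
10=10: mid=6
6<10: swap(3,6), lo=4 mid=7 ⇒ [6, 6, 6, 6, 10, 10, 10, 10, 10]
10=10: mid=8
10=10: mid=9
done. lo=4 hi=8; arr=[6, 6, 6, 6, 10, 10, 10, 10, 10]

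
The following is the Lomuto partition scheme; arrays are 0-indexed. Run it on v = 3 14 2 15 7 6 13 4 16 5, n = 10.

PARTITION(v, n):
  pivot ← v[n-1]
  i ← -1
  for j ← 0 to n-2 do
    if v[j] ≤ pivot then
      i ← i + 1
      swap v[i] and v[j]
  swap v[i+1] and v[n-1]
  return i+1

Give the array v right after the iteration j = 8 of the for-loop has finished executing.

3 2 4 15 7 6 13 14 16 5

pivot=5, i=-1
j=0: 3≤5, i=0, swap(0,0) ⇒ 3 14 2 15 7 6 13 4 16 5
j=1: 14>5, skip
j=2: 2≤5, i=1, swap(1,2) ⇒ 3 2 14 15 7 6 13 4 16 5
j=3: 15>5, skip
j=4: 7>5, skip
j=5: 6>5, skip
j=6: 13>5, skip
j=7: 4≤5, i=2, swap(2,7) ⇒ 3 2 4 15 7 6 13 14 16 5
j=8: 16>5, skip
(after j=8) v = 3 2 4 15 7 6 13 14 16 5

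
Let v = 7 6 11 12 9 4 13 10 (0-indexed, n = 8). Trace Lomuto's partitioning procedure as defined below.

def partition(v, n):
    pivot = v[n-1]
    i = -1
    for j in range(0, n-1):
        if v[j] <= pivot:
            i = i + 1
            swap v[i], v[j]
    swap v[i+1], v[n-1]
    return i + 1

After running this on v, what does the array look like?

7 6 9 4 10 12 13 11

pivot = v[7] = 10; i = -1
j=0: v[0]=7 ≤ 10 → i=0, swap v[0],v[0] (no change) → 7 6 11 12 9 4 13 10
j=1: v[1]=6 ≤ 10 → i=1, swap v[1],v[1] (no change) → 7 6 11 12 9 4 13 10
j=2: v[2]=11 > 10 → no swap
j=3: v[3]=12 > 10 → no swap
j=4: v[4]=9 ≤ 10 → i=2, swap v[2],v[4] → 7 6 9 12 11 4 13 10
j=5: v[5]=4 ≤ 10 → i=3, swap v[3],v[5] → 7 6 9 4 11 12 13 10
j=6: v[6]=13 > 10 → no swap
final swap v[4],v[7] → 7 6 9 4 10 12 13 11; return 4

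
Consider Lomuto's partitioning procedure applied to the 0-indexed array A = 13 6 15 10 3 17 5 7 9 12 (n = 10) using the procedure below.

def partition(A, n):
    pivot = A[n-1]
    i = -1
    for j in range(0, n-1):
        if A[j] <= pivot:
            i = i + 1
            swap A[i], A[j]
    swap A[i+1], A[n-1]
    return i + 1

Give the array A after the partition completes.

pivot=12, i=-1
j=0: 13>12, skip
j=1: 6≤12, i=0, swap(0,1) ⇒ 6 13 15 10 3 17 5 7 9 12
j=2: 15>12, skip
j=3: 10≤12, i=1, swap(1,3) ⇒ 6 10 15 13 3 17 5 7 9 12
j=4: 3≤12, i=2, swap(2,4) ⇒ 6 10 3 13 15 17 5 7 9 12
j=5: 17>12, skip
j=6: 5≤12, i=3, swap(3,6) ⇒ 6 10 3 5 15 17 13 7 9 12
j=7: 7≤12, i=4, swap(4,7) ⇒ 6 10 3 5 7 17 13 15 9 12
j=8: 9≤12, i=5, swap(5,8) ⇒ 6 10 3 5 7 9 13 15 17 12
swap(6,9) ⇒ 6 10 3 5 7 9 12 15 17 13; return 6

6 10 3 5 7 9 12 15 17 13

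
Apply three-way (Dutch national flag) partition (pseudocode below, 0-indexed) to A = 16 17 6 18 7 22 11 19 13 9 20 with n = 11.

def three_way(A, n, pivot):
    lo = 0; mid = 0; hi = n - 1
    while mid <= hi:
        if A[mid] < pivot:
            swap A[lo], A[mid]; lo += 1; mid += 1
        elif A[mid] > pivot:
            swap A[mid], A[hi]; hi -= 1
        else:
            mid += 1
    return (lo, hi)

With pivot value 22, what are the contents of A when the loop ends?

16 17 6 18 7 11 19 13 9 20 22

pivot = 22; lo=0, mid=0, hi=10
A[mid]=16<22: swap A[0],A[0]; lo=1,mid=1 → 16 17 6 18 7 22 11 19 13 9 20
A[mid]=17<22: swap A[1],A[1]; lo=2,mid=2 → 16 17 6 18 7 22 11 19 13 9 20
A[mid]=6<22: swap A[2],A[2]; lo=3,mid=3 → 16 17 6 18 7 22 11 19 13 9 20
A[mid]=18<22: swap A[3],A[3]; lo=4,mid=4 → 16 17 6 18 7 22 11 19 13 9 20
A[mid]=7<22: swap A[4],A[4]; lo=5,mid=5 → 16 17 6 18 7 22 11 19 13 9 20
A[mid]=22=22: mid=6
A[mid]=11<22: swap A[5],A[6]; lo=6,mid=7 → 16 17 6 18 7 11 22 19 13 9 20
A[mid]=19<22: swap A[6],A[7]; lo=7,mid=8 → 16 17 6 18 7 11 19 22 13 9 20
A[mid]=13<22: swap A[7],A[8]; lo=8,mid=9 → 16 17 6 18 7 11 19 13 22 9 20
A[mid]=9<22: swap A[8],A[9]; lo=9,mid=10 → 16 17 6 18 7 11 19 13 9 22 20
A[mid]=20<22: swap A[9],A[10]; lo=10,mid=11 → 16 17 6 18 7 11 19 13 9 20 22
end: lo=10, hi=10; A = 16 17 6 18 7 11 19 13 9 20 22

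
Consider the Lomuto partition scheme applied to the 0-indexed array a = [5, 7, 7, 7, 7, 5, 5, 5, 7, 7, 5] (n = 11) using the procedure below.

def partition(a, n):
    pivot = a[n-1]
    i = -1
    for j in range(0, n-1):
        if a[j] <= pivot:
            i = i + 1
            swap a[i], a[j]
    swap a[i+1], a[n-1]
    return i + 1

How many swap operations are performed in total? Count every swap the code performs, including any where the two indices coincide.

5

pivot=5, i=-1
j=0: 5≤5, i=0, swap(0,0) ⇒ [5, 7, 7, 7, 7, 5, 5, 5, 7, 7, 5]
j=1: 7>5, skip
j=2: 7>5, skip
j=3: 7>5, skip
j=4: 7>5, skip
j=5: 5≤5, i=1, swap(1,5) ⇒ [5, 5, 7, 7, 7, 7, 5, 5, 7, 7, 5]
j=6: 5≤5, i=2, swap(2,6) ⇒ [5, 5, 5, 7, 7, 7, 7, 5, 7, 7, 5]
j=7: 5≤5, i=3, swap(3,7) ⇒ [5, 5, 5, 5, 7, 7, 7, 7, 7, 7, 5]
j=8: 7>5, skip
j=9: 7>5, skip
swap(4,10) ⇒ [5, 5, 5, 5, 5, 7, 7, 7, 7, 7, 7]; return 4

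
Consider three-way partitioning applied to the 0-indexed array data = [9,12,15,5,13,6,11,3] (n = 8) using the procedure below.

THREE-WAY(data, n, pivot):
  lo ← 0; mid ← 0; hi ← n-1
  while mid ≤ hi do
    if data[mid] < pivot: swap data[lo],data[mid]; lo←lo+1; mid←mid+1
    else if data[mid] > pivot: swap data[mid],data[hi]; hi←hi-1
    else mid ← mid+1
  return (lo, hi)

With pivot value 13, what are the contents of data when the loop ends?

[9,12,3,5,6,11,13,15]

pivot = 13; lo=0, mid=0, hi=7
data[mid]=9<13: swap data[0],data[0]; lo=1,mid=1 → [9,12,15,5,13,6,11,3]
data[mid]=12<13: swap data[1],data[1]; lo=2,mid=2 → [9,12,15,5,13,6,11,3]
data[mid]=15>13: swap data[2],data[7]; hi=6 → [9,12,3,5,13,6,11,15]
data[mid]=3<13: swap data[2],data[2]; lo=3,mid=3 → [9,12,3,5,13,6,11,15]
data[mid]=5<13: swap data[3],data[3]; lo=4,mid=4 → [9,12,3,5,13,6,11,15]
data[mid]=13=13: mid=5
data[mid]=6<13: swap data[4],data[5]; lo=5,mid=6 → [9,12,3,5,6,13,11,15]
data[mid]=11<13: swap data[5],data[6]; lo=6,mid=7 → [9,12,3,5,6,11,13,15]
end: lo=6, hi=6; data = [9,12,3,5,6,11,13,15]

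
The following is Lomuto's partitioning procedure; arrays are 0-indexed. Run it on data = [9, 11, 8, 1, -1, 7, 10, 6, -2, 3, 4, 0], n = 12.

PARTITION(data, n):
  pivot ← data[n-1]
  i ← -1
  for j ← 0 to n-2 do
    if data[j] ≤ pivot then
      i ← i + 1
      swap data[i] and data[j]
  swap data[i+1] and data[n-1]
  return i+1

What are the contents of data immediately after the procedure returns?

pivot = data[11] = 0; i = -1
j=0: data[0]=9 > 0 → no swap
j=1: data[1]=11 > 0 → no swap
j=2: data[2]=8 > 0 → no swap
j=3: data[3]=1 > 0 → no swap
j=4: data[4]=-1 ≤ 0 → i=0, swap data[0],data[4] → [-1, 11, 8, 1, 9, 7, 10, 6, -2, 3, 4, 0]
j=5: data[5]=7 > 0 → no swap
j=6: data[6]=10 > 0 → no swap
j=7: data[7]=6 > 0 → no swap
j=8: data[8]=-2 ≤ 0 → i=1, swap data[1],data[8] → [-1, -2, 8, 1, 9, 7, 10, 6, 11, 3, 4, 0]
j=9: data[9]=3 > 0 → no swap
j=10: data[10]=4 > 0 → no swap
final swap data[2],data[11] → [-1, -2, 0, 1, 9, 7, 10, 6, 11, 3, 4, 8]; return 2

[-1, -2, 0, 1, 9, 7, 10, 6, 11, 3, 4, 8]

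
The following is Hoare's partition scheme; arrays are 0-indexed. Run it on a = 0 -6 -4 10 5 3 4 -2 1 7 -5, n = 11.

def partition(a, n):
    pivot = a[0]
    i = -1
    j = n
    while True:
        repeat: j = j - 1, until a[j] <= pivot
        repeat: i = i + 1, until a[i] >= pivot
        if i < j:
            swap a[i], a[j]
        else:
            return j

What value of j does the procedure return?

pivot = a[0] = 0; i = -1, j = 11
j→10 (a[10]=-5≤0), i→0 (a[0]=0≥0); i<j, swap → -5 -6 -4 10 5 3 4 -2 1 7 0
j→7 (a[7]=-2≤0), i→3 (a[3]=10≥0); i<j, swap → -5 -6 -4 -2 5 3 4 10 1 7 0
j→3, i→4; i≥j, return j=3. a = -5 -6 -4 -2 5 3 4 10 1 7 0

3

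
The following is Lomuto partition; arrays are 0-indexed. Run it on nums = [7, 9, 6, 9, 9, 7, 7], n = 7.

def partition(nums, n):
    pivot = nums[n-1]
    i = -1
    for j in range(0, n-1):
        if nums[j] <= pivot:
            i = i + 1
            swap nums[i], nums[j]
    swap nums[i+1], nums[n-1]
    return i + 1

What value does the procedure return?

pivot=7, i=-1
j=0: 7≤7, i=0, swap(0,0) ⇒ [7, 9, 6, 9, 9, 7, 7]
j=1: 9>7, skip
j=2: 6≤7, i=1, swap(1,2) ⇒ [7, 6, 9, 9, 9, 7, 7]
j=3: 9>7, skip
j=4: 9>7, skip
j=5: 7≤7, i=2, swap(2,5) ⇒ [7, 6, 7, 9, 9, 9, 7]
swap(3,6) ⇒ [7, 6, 7, 7, 9, 9, 9]; return 3

3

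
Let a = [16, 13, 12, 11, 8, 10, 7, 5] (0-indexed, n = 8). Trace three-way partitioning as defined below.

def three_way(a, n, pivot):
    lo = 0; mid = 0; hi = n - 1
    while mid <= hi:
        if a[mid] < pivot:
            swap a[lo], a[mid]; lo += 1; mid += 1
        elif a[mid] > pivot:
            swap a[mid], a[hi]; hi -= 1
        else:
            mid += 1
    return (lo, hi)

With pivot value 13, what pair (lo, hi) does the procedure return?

(6, 6)

lo=0 mid=0 hi=7
16>13: swap(0,7), hi=6 ⇒ [5, 13, 12, 11, 8, 10, 7, 16]
5<13: swap(0,0), lo=1 mid=1 ⇒ [5, 13, 12, 11, 8, 10, 7, 16]
13=13: mid=2
12<13: swap(1,2), lo=2 mid=3 ⇒ [5, 12, 13, 11, 8, 10, 7, 16]
11<13: swap(2,3), lo=3 mid=4 ⇒ [5, 12, 11, 13, 8, 10, 7, 16]
8<13: swap(3,4), lo=4 mid=5 ⇒ [5, 12, 11, 8, 13, 10, 7, 16]
10<13: swap(4,5), lo=5 mid=6 ⇒ [5, 12, 11, 8, 10, 13, 7, 16]
7<13: swap(5,6), lo=6 mid=7 ⇒ [5, 12, 11, 8, 10, 7, 13, 16]
done. lo=6 hi=6; a=[5, 12, 11, 8, 10, 7, 13, 16]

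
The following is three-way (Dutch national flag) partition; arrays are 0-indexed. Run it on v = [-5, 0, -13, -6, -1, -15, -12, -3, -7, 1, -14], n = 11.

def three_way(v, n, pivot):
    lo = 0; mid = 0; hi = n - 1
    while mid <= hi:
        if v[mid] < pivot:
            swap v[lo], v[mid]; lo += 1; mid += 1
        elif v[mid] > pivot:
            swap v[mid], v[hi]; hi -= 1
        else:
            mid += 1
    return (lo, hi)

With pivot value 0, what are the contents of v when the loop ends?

[-5, -13, -6, -1, -15, -12, -3, -7, -14, 0, 1]

lo=0 mid=0 hi=10
-5<0: swap(0,0), lo=1 mid=1 ⇒ [-5, 0, -13, -6, -1, -15, -12, -3, -7, 1, -14]
0=0: mid=2
-13<0: swap(1,2), lo=2 mid=3 ⇒ [-5, -13, 0, -6, -1, -15, -12, -3, -7, 1, -14]
-6<0: swap(2,3), lo=3 mid=4 ⇒ [-5, -13, -6, 0, -1, -15, -12, -3, -7, 1, -14]
-1<0: swap(3,4), lo=4 mid=5 ⇒ [-5, -13, -6, -1, 0, -15, -12, -3, -7, 1, -14]
-15<0: swap(4,5), lo=5 mid=6 ⇒ [-5, -13, -6, -1, -15, 0, -12, -3, -7, 1, -14]
-12<0: swap(5,6), lo=6 mid=7 ⇒ [-5, -13, -6, -1, -15, -12, 0, -3, -7, 1, -14]
-3<0: swap(6,7), lo=7 mid=8 ⇒ [-5, -13, -6, -1, -15, -12, -3, 0, -7, 1, -14]
-7<0: swap(7,8), lo=8 mid=9 ⇒ [-5, -13, -6, -1, -15, -12, -3, -7, 0, 1, -14]
1>0: swap(9,10), hi=9 ⇒ [-5, -13, -6, -1, -15, -12, -3, -7, 0, -14, 1]
-14<0: swap(8,9), lo=9 mid=10 ⇒ [-5, -13, -6, -1, -15, -12, -3, -7, -14, 0, 1]
done. lo=9 hi=9; v=[-5, -13, -6, -1, -15, -12, -3, -7, -14, 0, 1]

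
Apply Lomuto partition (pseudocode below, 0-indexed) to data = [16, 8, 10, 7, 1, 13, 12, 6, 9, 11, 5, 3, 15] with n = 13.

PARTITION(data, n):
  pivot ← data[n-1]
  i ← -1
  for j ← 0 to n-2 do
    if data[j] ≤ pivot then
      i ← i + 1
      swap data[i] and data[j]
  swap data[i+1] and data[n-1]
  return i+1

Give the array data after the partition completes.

pivot = data[12] = 15; i = -1
j=0: data[0]=16 > 15 → no swap
j=1: data[1]=8 ≤ 15 → i=0, swap data[0],data[1] → [8, 16, 10, 7, 1, 13, 12, 6, 9, 11, 5, 3, 15]
j=2: data[2]=10 ≤ 15 → i=1, swap data[1],data[2] → [8, 10, 16, 7, 1, 13, 12, 6, 9, 11, 5, 3, 15]
j=3: data[3]=7 ≤ 15 → i=2, swap data[2],data[3] → [8, 10, 7, 16, 1, 13, 12, 6, 9, 11, 5, 3, 15]
j=4: data[4]=1 ≤ 15 → i=3, swap data[3],data[4] → [8, 10, 7, 1, 16, 13, 12, 6, 9, 11, 5, 3, 15]
j=5: data[5]=13 ≤ 15 → i=4, swap data[4],data[5] → [8, 10, 7, 1, 13, 16, 12, 6, 9, 11, 5, 3, 15]
j=6: data[6]=12 ≤ 15 → i=5, swap data[5],data[6] → [8, 10, 7, 1, 13, 12, 16, 6, 9, 11, 5, 3, 15]
j=7: data[7]=6 ≤ 15 → i=6, swap data[6],data[7] → [8, 10, 7, 1, 13, 12, 6, 16, 9, 11, 5, 3, 15]
j=8: data[8]=9 ≤ 15 → i=7, swap data[7],data[8] → [8, 10, 7, 1, 13, 12, 6, 9, 16, 11, 5, 3, 15]
j=9: data[9]=11 ≤ 15 → i=8, swap data[8],data[9] → [8, 10, 7, 1, 13, 12, 6, 9, 11, 16, 5, 3, 15]
j=10: data[10]=5 ≤ 15 → i=9, swap data[9],data[10] → [8, 10, 7, 1, 13, 12, 6, 9, 11, 5, 16, 3, 15]
j=11: data[11]=3 ≤ 15 → i=10, swap data[10],data[11] → [8, 10, 7, 1, 13, 12, 6, 9, 11, 5, 3, 16, 15]
final swap data[11],data[12] → [8, 10, 7, 1, 13, 12, 6, 9, 11, 5, 3, 15, 16]; return 11

[8, 10, 7, 1, 13, 12, 6, 9, 11, 5, 3, 15, 16]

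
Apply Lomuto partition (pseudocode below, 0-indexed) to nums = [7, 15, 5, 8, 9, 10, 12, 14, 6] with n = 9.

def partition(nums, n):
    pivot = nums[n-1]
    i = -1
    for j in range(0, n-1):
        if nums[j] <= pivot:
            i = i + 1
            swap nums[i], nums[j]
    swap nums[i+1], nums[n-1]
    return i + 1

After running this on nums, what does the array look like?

pivot=6, i=-1
j=0: 7>6, skip
j=1: 15>6, skip
j=2: 5≤6, i=0, swap(0,2) ⇒ [5, 15, 7, 8, 9, 10, 12, 14, 6]
j=3: 8>6, skip
j=4: 9>6, skip
j=5: 10>6, skip
j=6: 12>6, skip
j=7: 14>6, skip
swap(1,8) ⇒ [5, 6, 7, 8, 9, 10, 12, 14, 15]; return 1

[5, 6, 7, 8, 9, 10, 12, 14, 15]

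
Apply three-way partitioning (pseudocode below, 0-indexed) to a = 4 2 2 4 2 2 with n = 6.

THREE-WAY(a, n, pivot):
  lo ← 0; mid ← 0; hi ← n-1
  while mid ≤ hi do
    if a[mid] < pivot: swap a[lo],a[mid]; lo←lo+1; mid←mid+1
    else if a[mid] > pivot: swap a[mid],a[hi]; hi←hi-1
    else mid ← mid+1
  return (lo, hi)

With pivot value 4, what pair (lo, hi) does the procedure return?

(4, 5)

lo=0 mid=0 hi=5
4=4: mid=1
2<4: swap(0,1), lo=1 mid=2 ⇒ 2 4 2 4 2 2
2<4: swap(1,2), lo=2 mid=3 ⇒ 2 2 4 4 2 2
4=4: mid=4
2<4: swap(2,4), lo=3 mid=5 ⇒ 2 2 2 4 4 2
2<4: swap(3,5), lo=4 mid=6 ⇒ 2 2 2 2 4 4
done. lo=4 hi=5; a=2 2 2 2 4 4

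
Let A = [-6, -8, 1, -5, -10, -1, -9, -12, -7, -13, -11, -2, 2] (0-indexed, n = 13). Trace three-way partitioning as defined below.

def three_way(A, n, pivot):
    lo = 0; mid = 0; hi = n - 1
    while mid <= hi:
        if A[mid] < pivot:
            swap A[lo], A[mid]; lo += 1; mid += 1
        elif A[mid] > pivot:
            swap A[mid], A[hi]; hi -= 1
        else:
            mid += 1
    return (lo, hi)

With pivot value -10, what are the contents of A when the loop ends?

[-11, -13, -12, -10, -1, -9, -5, -7, 1, -8, -2, 2, -6]

pivot = -10; lo=0, mid=0, hi=12
A[mid]=-6>-10: swap A[0],A[12]; hi=11 → [2, -8, 1, -5, -10, -1, -9, -12, -7, -13, -11, -2, -6]
A[mid]=2>-10: swap A[0],A[11]; hi=10 → [-2, -8, 1, -5, -10, -1, -9, -12, -7, -13, -11, 2, -6]
A[mid]=-2>-10: swap A[0],A[10]; hi=9 → [-11, -8, 1, -5, -10, -1, -9, -12, -7, -13, -2, 2, -6]
A[mid]=-11<-10: swap A[0],A[0]; lo=1,mid=1 → [-11, -8, 1, -5, -10, -1, -9, -12, -7, -13, -2, 2, -6]
A[mid]=-8>-10: swap A[1],A[9]; hi=8 → [-11, -13, 1, -5, -10, -1, -9, -12, -7, -8, -2, 2, -6]
A[mid]=-13<-10: swap A[1],A[1]; lo=2,mid=2 → [-11, -13, 1, -5, -10, -1, -9, -12, -7, -8, -2, 2, -6]
A[mid]=1>-10: swap A[2],A[8]; hi=7 → [-11, -13, -7, -5, -10, -1, -9, -12, 1, -8, -2, 2, -6]
A[mid]=-7>-10: swap A[2],A[7]; hi=6 → [-11, -13, -12, -5, -10, -1, -9, -7, 1, -8, -2, 2, -6]
A[mid]=-12<-10: swap A[2],A[2]; lo=3,mid=3 → [-11, -13, -12, -5, -10, -1, -9, -7, 1, -8, -2, 2, -6]
A[mid]=-5>-10: swap A[3],A[6]; hi=5 → [-11, -13, -12, -9, -10, -1, -5, -7, 1, -8, -2, 2, -6]
A[mid]=-9>-10: swap A[3],A[5]; hi=4 → [-11, -13, -12, -1, -10, -9, -5, -7, 1, -8, -2, 2, -6]
A[mid]=-1>-10: swap A[3],A[4]; hi=3 → [-11, -13, -12, -10, -1, -9, -5, -7, 1, -8, -2, 2, -6]
A[mid]=-10=-10: mid=4
end: lo=3, hi=3; A = [-11, -13, -12, -10, -1, -9, -5, -7, 1, -8, -2, 2, -6]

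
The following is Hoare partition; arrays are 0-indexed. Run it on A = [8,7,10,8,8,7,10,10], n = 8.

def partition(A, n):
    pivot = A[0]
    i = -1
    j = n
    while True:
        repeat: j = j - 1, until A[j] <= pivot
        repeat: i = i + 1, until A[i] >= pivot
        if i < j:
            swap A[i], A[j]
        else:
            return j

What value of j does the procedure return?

3

pivot=8
j stops at 5 (7), i stops at 0 (8); swap ⇒ [7,7,10,8,8,8,10,10]
j stops at 4 (8), i stops at 2 (10); swap ⇒ [7,7,8,8,10,8,10,10]
j stops at 3, i stops at 3; i≥j ⇒ return 3. A=[7,7,8,8,10,8,10,10]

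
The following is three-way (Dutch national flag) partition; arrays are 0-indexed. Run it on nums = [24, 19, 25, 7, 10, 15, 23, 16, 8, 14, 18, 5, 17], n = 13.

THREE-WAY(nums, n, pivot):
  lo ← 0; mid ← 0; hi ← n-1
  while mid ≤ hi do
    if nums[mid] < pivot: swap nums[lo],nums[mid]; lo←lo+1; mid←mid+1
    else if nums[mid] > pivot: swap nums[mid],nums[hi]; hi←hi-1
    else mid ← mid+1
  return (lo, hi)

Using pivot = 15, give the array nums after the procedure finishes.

[5, 14, 8, 7, 10, 15, 16, 23, 25, 18, 19, 17, 24]

pivot = 15; lo=0, mid=0, hi=12
nums[mid]=24>15: swap nums[0],nums[12]; hi=11 → [17, 19, 25, 7, 10, 15, 23, 16, 8, 14, 18, 5, 24]
nums[mid]=17>15: swap nums[0],nums[11]; hi=10 → [5, 19, 25, 7, 10, 15, 23, 16, 8, 14, 18, 17, 24]
nums[mid]=5<15: swap nums[0],nums[0]; lo=1,mid=1 → [5, 19, 25, 7, 10, 15, 23, 16, 8, 14, 18, 17, 24]
nums[mid]=19>15: swap nums[1],nums[10]; hi=9 → [5, 18, 25, 7, 10, 15, 23, 16, 8, 14, 19, 17, 24]
nums[mid]=18>15: swap nums[1],nums[9]; hi=8 → [5, 14, 25, 7, 10, 15, 23, 16, 8, 18, 19, 17, 24]
nums[mid]=14<15: swap nums[1],nums[1]; lo=2,mid=2 → [5, 14, 25, 7, 10, 15, 23, 16, 8, 18, 19, 17, 24]
nums[mid]=25>15: swap nums[2],nums[8]; hi=7 → [5, 14, 8, 7, 10, 15, 23, 16, 25, 18, 19, 17, 24]
nums[mid]=8<15: swap nums[2],nums[2]; lo=3,mid=3 → [5, 14, 8, 7, 10, 15, 23, 16, 25, 18, 19, 17, 24]
nums[mid]=7<15: swap nums[3],nums[3]; lo=4,mid=4 → [5, 14, 8, 7, 10, 15, 23, 16, 25, 18, 19, 17, 24]
nums[mid]=10<15: swap nums[4],nums[4]; lo=5,mid=5 → [5, 14, 8, 7, 10, 15, 23, 16, 25, 18, 19, 17, 24]
nums[mid]=15=15: mid=6
nums[mid]=23>15: swap nums[6],nums[7]; hi=6 → [5, 14, 8, 7, 10, 15, 16, 23, 25, 18, 19, 17, 24]
nums[mid]=16>15: swap nums[6],nums[6]; hi=5 → [5, 14, 8, 7, 10, 15, 16, 23, 25, 18, 19, 17, 24]
end: lo=5, hi=5; nums = [5, 14, 8, 7, 10, 15, 16, 23, 25, 18, 19, 17, 24]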